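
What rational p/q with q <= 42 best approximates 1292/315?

160/39

Expand x = 1292/315 as a continued fraction with the Euclidean algorithm:
  1292 = 4*315 + 32, so a_0 = 4.
  315 = 9*32 + 27, so a_1 = 9.
  32 = 1*27 + 5, so a_2 = 1.
  27 = 5*5 + 2, so a_3 = 5.
  5 = 2*2 + 1, so a_4 = 2.
  2 = 2*1 + 0, so a_5 = 2.
so x = [4; 9, 1, 5, 2, 2].
Convergents (p_i = a_i*p_{i-1} + p_{i-2}, q_i = a_i*q_{i-1} + q_{i-2} with p_{-2}=0, p_{-1}=1, q_{-2}=1, q_{-1}=0), until the denominator exceeds 42:
  i=0: a_0=4, p_0 = 4*1 + 0 = 4, q_0 = 4*0 + 1 = 1.
  i=1: a_1=9, p_1 = 9*4 + 1 = 37, q_1 = 9*1 + 0 = 9.
  i=2: a_2=1, p_2 = 1*37 + 4 = 41, q_2 = 1*9 + 1 = 10.
  i=3: a_3=5, p_3 = 5*41 + 37 = 242, q_3 = 5*10 + 9 = 59.
q_3 = 59 > 42, so the last convergent with denominator <= 42 is p_2/q_2 = 41/10.
The closest fraction with denominator <= 42 is either p_2/q_2 or the intermediate fraction (k*p_2 + p_1)/(k*q_2 + q_1) with the largest k >= 1 whose denominator stays <= 42; these approach x as k grows, and every other convergent or intermediate fraction in range is farther away.
Largest k: floor((42 - q_1)/q_2) = floor((42 - 9)/10) = 3.
That gives (3*41 + 37)/(3*10 + 9) = 160/39.
Compare the errors: |x - 41/10| = |1292*10 - 41*315|/(315*10) = 5/3150, and |x - 160/39| = |1292*39 - 160*315|/(315*39) = 12/12285.
Cross-multiplying, 12*3150 = 37800 < 61425 = 5*12285, so 12/12285 is smaller: the intermediate fraction 160/39 is closer to x than 41/10.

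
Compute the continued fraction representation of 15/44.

[0; 2, 1, 14]

Run the Euclidean algorithm on 15 and 44; the successive quotients are the partial quotients a_0, a_1, ... (each step inverts the fractional part left over by the previous one):
  15 = 0*44 + 15, so a_0 = 0.
  44 = 2*15 + 14, so a_1 = 2.
  15 = 1*14 + 1, so a_2 = 1.
  14 = 14*1 + 0, so a_3 = 14.
The remainder reaches 0 after 4 divisions, so the expansion has 4 partial quotients, read off in order.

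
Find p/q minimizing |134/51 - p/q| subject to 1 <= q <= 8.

Expand x = 134/51 as a continued fraction with the Euclidean algorithm:
  134 = 2*51 + 32, so a_0 = 2.
  51 = 1*32 + 19, so a_1 = 1.
  32 = 1*19 + 13, so a_2 = 1.
  19 = 1*13 + 6, so a_3 = 1.
  13 = 2*6 + 1, so a_4 = 2.
  6 = 6*1 + 0, so a_5 = 6.
so x = [2; 1, 1, 1, 2, 6].
Convergents (p_i = a_i*p_{i-1} + p_{i-2}, q_i = a_i*q_{i-1} + q_{i-2} with p_{-2}=0, p_{-1}=1, q_{-2}=1, q_{-1}=0), until the denominator exceeds 8:
  i=0: a_0=2, p_0 = 2*1 + 0 = 2, q_0 = 2*0 + 1 = 1.
  i=1: a_1=1, p_1 = 1*2 + 1 = 3, q_1 = 1*1 + 0 = 1.
  i=2: a_2=1, p_2 = 1*3 + 2 = 5, q_2 = 1*1 + 1 = 2.
  i=3: a_3=1, p_3 = 1*5 + 3 = 8, q_3 = 1*2 + 1 = 3.
  i=4: a_4=2, p_4 = 2*8 + 5 = 21, q_4 = 2*3 + 2 = 8.
  i=5: a_5=6, p_5 = 6*21 + 8 = 134, q_5 = 6*8 + 3 = 51.
q_5 = 51 > 8, so the last convergent with denominator <= 8 is p_4/q_4 = 21/8.
The closest fraction with denominator <= 8 is either p_4/q_4 or the intermediate fraction (k*p_4 + p_3)/(k*q_4 + q_3) with the largest k >= 1 whose denominator stays <= 8; these approach x as k grows, and every other convergent or intermediate fraction in range is farther away.
Largest k: floor((8 - q_3)/q_4) = floor((8 - 3)/8) = 0.
Since k = 0, no intermediate fraction beyond p_4/q_4 has denominator <= 8, so the convergent 21/8 is the closest (its error is |134*8 - 21*51|/(51*8) = 1/408).

21/8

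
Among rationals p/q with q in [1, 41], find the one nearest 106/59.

70/39

Expand x = 106/59 as a continued fraction with the Euclidean algorithm:
  106 = 1*59 + 47, so a_0 = 1.
  59 = 1*47 + 12, so a_1 = 1.
  47 = 3*12 + 11, so a_2 = 3.
  12 = 1*11 + 1, so a_3 = 1.
  11 = 11*1 + 0, so a_4 = 11.
so x = [1; 1, 3, 1, 11].
Convergents (p_i = a_i*p_{i-1} + p_{i-2}, q_i = a_i*q_{i-1} + q_{i-2} with p_{-2}=0, p_{-1}=1, q_{-2}=1, q_{-1}=0), until the denominator exceeds 41:
  i=0: a_0=1, p_0 = 1*1 + 0 = 1, q_0 = 1*0 + 1 = 1.
  i=1: a_1=1, p_1 = 1*1 + 1 = 2, q_1 = 1*1 + 0 = 1.
  i=2: a_2=3, p_2 = 3*2 + 1 = 7, q_2 = 3*1 + 1 = 4.
  i=3: a_3=1, p_3 = 1*7 + 2 = 9, q_3 = 1*4 + 1 = 5.
  i=4: a_4=11, p_4 = 11*9 + 7 = 106, q_4 = 11*5 + 4 = 59.
q_4 = 59 > 41, so the last convergent with denominator <= 41 is p_3/q_3 = 9/5.
The closest fraction with denominator <= 41 is either p_3/q_3 or the intermediate fraction (k*p_3 + p_2)/(k*q_3 + q_2) with the largest k >= 1 whose denominator stays <= 41; these approach x as k grows, and every other convergent or intermediate fraction in range is farther away.
Largest k: floor((41 - q_2)/q_3) = floor((41 - 4)/5) = 7.
That gives (7*9 + 7)/(7*5 + 4) = 70/39.
Compare the errors: |x - 9/5| = |106*5 - 9*59|/(59*5) = 1/295, and |x - 70/39| = |106*39 - 70*59|/(59*39) = 4/2301.
Cross-multiplying, 4*295 = 1180 < 2301 = 1*2301, so 4/2301 is smaller: the intermediate fraction 70/39 is closer to x than 9/5.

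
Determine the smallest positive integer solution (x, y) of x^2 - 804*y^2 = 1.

First expand sqrt(804) as a continued fraction. With x_i = (sqrt(804) + m_i)/d_i and (m_0, d_0) = (0, 1): a_0 = floor(sqrt(804)) = 28, since 28^2 = 784 <= 804 < 841 = 29^2.
Iterate m_{i+1} = d_i*a_i - m_i, d_{i+1} = (804 - m_{i+1}^2)/d_i, a_{i+1} = floor((a_0 + m_{i+1})/d_{i+1}):
  m_1 = 1*28 - 0 = 28, d_1 = (804 - 28^2)/1 = 20/1 = 20, a_1 = floor((28 + 28)/20) = 2.
  m_2 = 20*2 - 28 = 12, d_2 = (804 - 12^2)/20 = 660/20 = 33, a_2 = floor((28 + 12)/33) = 1.
  m_3 = 33*1 - 12 = 21, d_3 = (804 - 21^2)/33 = 363/33 = 11, a_3 = floor((28 + 21)/11) = 4.
  m_4 = 11*4 - 21 = 23, d_4 = (804 - 23^2)/11 = 275/11 = 25, a_4 = floor((28 + 23)/25) = 2.
  m_5 = 25*2 - 23 = 27, d_5 = (804 - 27^2)/25 = 75/25 = 3, a_5 = floor((28 + 27)/3) = 18.
  m_6 = 3*18 - 27 = 27, d_6 = (804 - 27^2)/3 = 75/3 = 25, a_6 = floor((28 + 27)/25) = 2.
  m_7 = 25*2 - 27 = 23, d_7 = (804 - 23^2)/25 = 275/25 = 11, a_7 = floor((28 + 23)/11) = 4.
  m_8 = 11*4 - 23 = 21, d_8 = (804 - 21^2)/11 = 363/11 = 33, a_8 = floor((28 + 21)/33) = 1.
  m_9 = 33*1 - 21 = 12, d_9 = (804 - 12^2)/33 = 660/33 = 20, a_9 = floor((28 + 12)/20) = 2.
  m_10 = 20*2 - 12 = 28, d_10 = (804 - 28^2)/20 = 20/20 = 1, a_10 = floor((28 + 28)/1) = 56.
  m_11 = 1*56 - 28 = 28, d_11 = (804 - 28^2)/1 = 20/1 = 20: (m_11, d_11) = (m_1, d_1) = (28, 20), so from here the quotients repeat a_1, ..., a_10; the period length is 10.
So sqrt(804) = [28; (2, 1, 4, 2, 18, 2, 4, 1, 2, 56)] with period length k = 10.
k is even, so the fundamental solution of x^2 - 804y^2 = 1 is (p_{k-1}, q_{k-1}) = (p_9, q_9); compute convergents through index 9.
Convergents (p_i = a_i*p_{i-1} + p_{i-2}, q_i = a_i*q_{i-1} + q_{i-2} with p_{-2}=0, p_{-1}=1, q_{-2}=1, q_{-1}=0):
  i=0: a_0=28, p_0 = 28*1 + 0 = 28, q_0 = 28*0 + 1 = 1.
  i=1: a_1=2, p_1 = 2*28 + 1 = 57, q_1 = 2*1 + 0 = 2.
  i=2: a_2=1, p_2 = 1*57 + 28 = 85, q_2 = 1*2 + 1 = 3.
  i=3: a_3=4, p_3 = 4*85 + 57 = 397, q_3 = 4*3 + 2 = 14.
  i=4: a_4=2, p_4 = 2*397 + 85 = 879, q_4 = 2*14 + 3 = 31.
  i=5: a_5=18, p_5 = 18*879 + 397 = 16219, q_5 = 18*31 + 14 = 572.
  i=6: a_6=2, p_6 = 2*16219 + 879 = 33317, q_6 = 2*572 + 31 = 1175.
  i=7: a_7=4, p_7 = 4*33317 + 16219 = 149487, q_7 = 4*1175 + 572 = 5272.
  i=8: a_8=1, p_8 = 1*149487 + 33317 = 182804, q_8 = 1*5272 + 1175 = 6447.
  i=9: a_9=2, p_9 = 2*182804 + 149487 = 515095, q_9 = 2*6447 + 5272 = 18166.
Check: 515095^2 - 804*18166^2 = 265322859025 - 265322859024 = 1, so (x, y) = (515095, 18166) solves the equation, and by the theorem it is the least positive solution.

(x, y) = (515095, 18166)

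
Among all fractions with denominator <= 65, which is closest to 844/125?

Expand x = 844/125 as a continued fraction with the Euclidean algorithm:
  844 = 6*125 + 94, so a_0 = 6.
  125 = 1*94 + 31, so a_1 = 1.
  94 = 3*31 + 1, so a_2 = 3.
  31 = 31*1 + 0, so a_3 = 31.
so x = [6; 1, 3, 31].
Convergents (p_i = a_i*p_{i-1} + p_{i-2}, q_i = a_i*q_{i-1} + q_{i-2} with p_{-2}=0, p_{-1}=1, q_{-2}=1, q_{-1}=0), until the denominator exceeds 65:
  i=0: a_0=6, p_0 = 6*1 + 0 = 6, q_0 = 6*0 + 1 = 1.
  i=1: a_1=1, p_1 = 1*6 + 1 = 7, q_1 = 1*1 + 0 = 1.
  i=2: a_2=3, p_2 = 3*7 + 6 = 27, q_2 = 3*1 + 1 = 4.
  i=3: a_3=31, p_3 = 31*27 + 7 = 844, q_3 = 31*4 + 1 = 125.
q_3 = 125 > 65, so the last convergent with denominator <= 65 is p_2/q_2 = 27/4.
The closest fraction with denominator <= 65 is either p_2/q_2 or the intermediate fraction (k*p_2 + p_1)/(k*q_2 + q_1) with the largest k >= 1 whose denominator stays <= 65; these approach x as k grows, and every other convergent or intermediate fraction in range is farther away.
Largest k: floor((65 - q_1)/q_2) = floor((65 - 1)/4) = 16.
That gives (16*27 + 7)/(16*4 + 1) = 439/65.
Compare the errors: |x - 27/4| = |844*4 - 27*125|/(125*4) = 1/500, and |x - 439/65| = |844*65 - 439*125|/(125*65) = 15/8125.
Cross-multiplying, 15*500 = 7500 < 8125 = 1*8125, so 15/8125 is smaller: the intermediate fraction 439/65 is closer to x than 27/4.

439/65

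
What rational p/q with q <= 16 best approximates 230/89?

Expand x = 230/89 as a continued fraction with the Euclidean algorithm:
  230 = 2*89 + 52, so a_0 = 2.
  89 = 1*52 + 37, so a_1 = 1.
  52 = 1*37 + 15, so a_2 = 1.
  37 = 2*15 + 7, so a_3 = 2.
  15 = 2*7 + 1, so a_4 = 2.
  7 = 7*1 + 0, so a_5 = 7.
so x = [2; 1, 1, 2, 2, 7].
Convergents (p_i = a_i*p_{i-1} + p_{i-2}, q_i = a_i*q_{i-1} + q_{i-2} with p_{-2}=0, p_{-1}=1, q_{-2}=1, q_{-1}=0), until the denominator exceeds 16:
  i=0: a_0=2, p_0 = 2*1 + 0 = 2, q_0 = 2*0 + 1 = 1.
  i=1: a_1=1, p_1 = 1*2 + 1 = 3, q_1 = 1*1 + 0 = 1.
  i=2: a_2=1, p_2 = 1*3 + 2 = 5, q_2 = 1*1 + 1 = 2.
  i=3: a_3=2, p_3 = 2*5 + 3 = 13, q_3 = 2*2 + 1 = 5.
  i=4: a_4=2, p_4 = 2*13 + 5 = 31, q_4 = 2*5 + 2 = 12.
  i=5: a_5=7, p_5 = 7*31 + 13 = 230, q_5 = 7*12 + 5 = 89.
q_5 = 89 > 16, so the last convergent with denominator <= 16 is p_4/q_4 = 31/12.
The closest fraction with denominator <= 16 is either p_4/q_4 or the intermediate fraction (k*p_4 + p_3)/(k*q_4 + q_3) with the largest k >= 1 whose denominator stays <= 16; these approach x as k grows, and every other convergent or intermediate fraction in range is farther away.
Largest k: floor((16 - q_3)/q_4) = floor((16 - 5)/12) = 0.
Since k = 0, no intermediate fraction beyond p_4/q_4 has denominator <= 16, so the convergent 31/12 is the closest (its error is |230*12 - 31*89|/(89*12) = 1/1068).

31/12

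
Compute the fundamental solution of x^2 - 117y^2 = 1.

(x, y) = (649, 60)

First expand sqrt(117) as a continued fraction. With x_i = (sqrt(117) + m_i)/d_i and (m_0, d_0) = (0, 1): a_0 = floor(sqrt(117)) = 10, since 10^2 = 100 <= 117 < 121 = 11^2.
Iterate m_{i+1} = d_i*a_i - m_i, d_{i+1} = (117 - m_{i+1}^2)/d_i, a_{i+1} = floor((a_0 + m_{i+1})/d_{i+1}):
  m_1 = 1*10 - 0 = 10, d_1 = (117 - 10^2)/1 = 17/1 = 17, a_1 = floor((10 + 10)/17) = 1.
  m_2 = 17*1 - 10 = 7, d_2 = (117 - 7^2)/17 = 68/17 = 4, a_2 = floor((10 + 7)/4) = 4.
  m_3 = 4*4 - 7 = 9, d_3 = (117 - 9^2)/4 = 36/4 = 9, a_3 = floor((10 + 9)/9) = 2.
  m_4 = 9*2 - 9 = 9, d_4 = (117 - 9^2)/9 = 36/9 = 4, a_4 = floor((10 + 9)/4) = 4.
  m_5 = 4*4 - 9 = 7, d_5 = (117 - 7^2)/4 = 68/4 = 17, a_5 = floor((10 + 7)/17) = 1.
  m_6 = 17*1 - 7 = 10, d_6 = (117 - 10^2)/17 = 17/17 = 1, a_6 = floor((10 + 10)/1) = 20.
  m_7 = 1*20 - 10 = 10, d_7 = (117 - 10^2)/1 = 17/1 = 17: (m_7, d_7) = (m_1, d_1) = (10, 17), so from here the quotients repeat a_1, ..., a_6; the period length is 6.
So sqrt(117) = [10; (1, 4, 2, 4, 1, 20)] with period length k = 6.
k is even, so the fundamental solution of x^2 - 117y^2 = 1 is (p_{k-1}, q_{k-1}) = (p_5, q_5); compute convergents through index 5.
Convergents (p_i = a_i*p_{i-1} + p_{i-2}, q_i = a_i*q_{i-1} + q_{i-2} with p_{-2}=0, p_{-1}=1, q_{-2}=1, q_{-1}=0):
  i=0: a_0=10, p_0 = 10*1 + 0 = 10, q_0 = 10*0 + 1 = 1.
  i=1: a_1=1, p_1 = 1*10 + 1 = 11, q_1 = 1*1 + 0 = 1.
  i=2: a_2=4, p_2 = 4*11 + 10 = 54, q_2 = 4*1 + 1 = 5.
  i=3: a_3=2, p_3 = 2*54 + 11 = 119, q_3 = 2*5 + 1 = 11.
  i=4: a_4=4, p_4 = 4*119 + 54 = 530, q_4 = 4*11 + 5 = 49.
  i=5: a_5=1, p_5 = 1*530 + 119 = 649, q_5 = 1*49 + 11 = 60.
Check: 649^2 - 117*60^2 = 421201 - 421200 = 1, so (x, y) = (649, 60) solves the equation, and by the theorem it is the least positive solution.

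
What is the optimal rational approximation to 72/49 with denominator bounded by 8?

Expand x = 72/49 as a continued fraction with the Euclidean algorithm:
  72 = 1*49 + 23, so a_0 = 1.
  49 = 2*23 + 3, so a_1 = 2.
  23 = 7*3 + 2, so a_2 = 7.
  3 = 1*2 + 1, so a_3 = 1.
  2 = 2*1 + 0, so a_4 = 2.
so x = [1; 2, 7, 1, 2].
Convergents (p_i = a_i*p_{i-1} + p_{i-2}, q_i = a_i*q_{i-1} + q_{i-2} with p_{-2}=0, p_{-1}=1, q_{-2}=1, q_{-1}=0), until the denominator exceeds 8:
  i=0: a_0=1, p_0 = 1*1 + 0 = 1, q_0 = 1*0 + 1 = 1.
  i=1: a_1=2, p_1 = 2*1 + 1 = 3, q_1 = 2*1 + 0 = 2.
  i=2: a_2=7, p_2 = 7*3 + 1 = 22, q_2 = 7*2 + 1 = 15.
q_2 = 15 > 8, so the last convergent with denominator <= 8 is p_1/q_1 = 3/2.
The closest fraction with denominator <= 8 is either p_1/q_1 or the intermediate fraction (k*p_1 + p_0)/(k*q_1 + q_0) with the largest k >= 1 whose denominator stays <= 8; these approach x as k grows, and every other convergent or intermediate fraction in range is farther away.
Largest k: floor((8 - q_0)/q_1) = floor((8 - 1)/2) = 3.
That gives (3*3 + 1)/(3*2 + 1) = 10/7.
Compare the errors: |x - 3/2| = |72*2 - 3*49|/(49*2) = 3/98, and |x - 10/7| = |72*7 - 10*49|/(49*7) = 14/343.
Cross-multiplying, 3*343 = 1029 < 1372 = 14*98, so 3/98 is smaller: the convergent 3/2 is closer to x than 10/7.

3/2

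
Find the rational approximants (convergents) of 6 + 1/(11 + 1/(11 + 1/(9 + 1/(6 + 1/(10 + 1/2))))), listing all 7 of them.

6/1, 67/11, 743/122, 6754/1109, 41267/6776, 419424/68869, 880115/144514

Using the convergent recurrence p_i = a_i*p_{i-1} + p_{i-2}, q_i = a_i*q_{i-1} + q_{i-2} with p_{-2}=0, p_{-1}=1, q_{-2}=1, q_{-1}=0:
  i=0: a_0=6, p_0 = 6*1 + 0 = 6, q_0 = 6*0 + 1 = 1.
  i=1: a_1=11, p_1 = 11*6 + 1 = 67, q_1 = 11*1 + 0 = 11.
  i=2: a_2=11, p_2 = 11*67 + 6 = 743, q_2 = 11*11 + 1 = 122.
  i=3: a_3=9, p_3 = 9*743 + 67 = 6754, q_3 = 9*122 + 11 = 1109.
  i=4: a_4=6, p_4 = 6*6754 + 743 = 41267, q_4 = 6*1109 + 122 = 6776.
  i=5: a_5=10, p_5 = 10*41267 + 6754 = 419424, q_5 = 10*6776 + 1109 = 68869.
  i=6: a_6=2, p_6 = 2*419424 + 41267 = 880115, q_6 = 2*68869 + 6776 = 144514.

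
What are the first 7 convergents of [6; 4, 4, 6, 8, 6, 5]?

Using the convergent recurrence p_i = a_i*p_{i-1} + p_{i-2}, q_i = a_i*q_{i-1} + q_{i-2} with p_{-2}=0, p_{-1}=1, q_{-2}=1, q_{-1}=0:
  i=0: a_0=6, p_0 = 6*1 + 0 = 6, q_0 = 6*0 + 1 = 1.
  i=1: a_1=4, p_1 = 4*6 + 1 = 25, q_1 = 4*1 + 0 = 4.
  i=2: a_2=4, p_2 = 4*25 + 6 = 106, q_2 = 4*4 + 1 = 17.
  i=3: a_3=6, p_3 = 6*106 + 25 = 661, q_3 = 6*17 + 4 = 106.
  i=4: a_4=8, p_4 = 8*661 + 106 = 5394, q_4 = 8*106 + 17 = 865.
  i=5: a_5=6, p_5 = 6*5394 + 661 = 33025, q_5 = 6*865 + 106 = 5296.
  i=6: a_6=5, p_6 = 5*33025 + 5394 = 170519, q_6 = 5*5296 + 865 = 27345.

6/1, 25/4, 106/17, 661/106, 5394/865, 33025/5296, 170519/27345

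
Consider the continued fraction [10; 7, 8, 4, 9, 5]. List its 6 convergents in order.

10/1, 71/7, 578/57, 2383/235, 22025/2172, 112508/11095

Using the convergent recurrence p_i = a_i*p_{i-1} + p_{i-2}, q_i = a_i*q_{i-1} + q_{i-2} with p_{-2}=0, p_{-1}=1, q_{-2}=1, q_{-1}=0:
  i=0: a_0=10, p_0 = 10*1 + 0 = 10, q_0 = 10*0 + 1 = 1.
  i=1: a_1=7, p_1 = 7*10 + 1 = 71, q_1 = 7*1 + 0 = 7.
  i=2: a_2=8, p_2 = 8*71 + 10 = 578, q_2 = 8*7 + 1 = 57.
  i=3: a_3=4, p_3 = 4*578 + 71 = 2383, q_3 = 4*57 + 7 = 235.
  i=4: a_4=9, p_4 = 9*2383 + 578 = 22025, q_4 = 9*235 + 57 = 2172.
  i=5: a_5=5, p_5 = 5*22025 + 2383 = 112508, q_5 = 5*2172 + 235 = 11095.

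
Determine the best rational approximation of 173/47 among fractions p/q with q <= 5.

11/3

Expand x = 173/47 as a continued fraction with the Euclidean algorithm:
  173 = 3*47 + 32, so a_0 = 3.
  47 = 1*32 + 15, so a_1 = 1.
  32 = 2*15 + 2, so a_2 = 2.
  15 = 7*2 + 1, so a_3 = 7.
  2 = 2*1 + 0, so a_4 = 2.
so x = [3; 1, 2, 7, 2].
Convergents (p_i = a_i*p_{i-1} + p_{i-2}, q_i = a_i*q_{i-1} + q_{i-2} with p_{-2}=0, p_{-1}=1, q_{-2}=1, q_{-1}=0), until the denominator exceeds 5:
  i=0: a_0=3, p_0 = 3*1 + 0 = 3, q_0 = 3*0 + 1 = 1.
  i=1: a_1=1, p_1 = 1*3 + 1 = 4, q_1 = 1*1 + 0 = 1.
  i=2: a_2=2, p_2 = 2*4 + 3 = 11, q_2 = 2*1 + 1 = 3.
  i=3: a_3=7, p_3 = 7*11 + 4 = 81, q_3 = 7*3 + 1 = 22.
q_3 = 22 > 5, so the last convergent with denominator <= 5 is p_2/q_2 = 11/3.
The closest fraction with denominator <= 5 is either p_2/q_2 or the intermediate fraction (k*p_2 + p_1)/(k*q_2 + q_1) with the largest k >= 1 whose denominator stays <= 5; these approach x as k grows, and every other convergent or intermediate fraction in range is farther away.
Largest k: floor((5 - q_1)/q_2) = floor((5 - 1)/3) = 1.
That gives (1*11 + 4)/(1*3 + 1) = 15/4.
Compare the errors: |x - 11/3| = |173*3 - 11*47|/(47*3) = 2/141, and |x - 15/4| = |173*4 - 15*47|/(47*4) = 13/188.
Cross-multiplying, 2*188 = 376 < 1833 = 13*141, so 2/141 is smaller: the convergent 11/3 is closer to x than 15/4.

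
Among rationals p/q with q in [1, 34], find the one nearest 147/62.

Expand x = 147/62 as a continued fraction with the Euclidean algorithm:
  147 = 2*62 + 23, so a_0 = 2.
  62 = 2*23 + 16, so a_1 = 2.
  23 = 1*16 + 7, so a_2 = 1.
  16 = 2*7 + 2, so a_3 = 2.
  7 = 3*2 + 1, so a_4 = 3.
  2 = 2*1 + 0, so a_5 = 2.
so x = [2; 2, 1, 2, 3, 2].
Convergents (p_i = a_i*p_{i-1} + p_{i-2}, q_i = a_i*q_{i-1} + q_{i-2} with p_{-2}=0, p_{-1}=1, q_{-2}=1, q_{-1}=0), until the denominator exceeds 34:
  i=0: a_0=2, p_0 = 2*1 + 0 = 2, q_0 = 2*0 + 1 = 1.
  i=1: a_1=2, p_1 = 2*2 + 1 = 5, q_1 = 2*1 + 0 = 2.
  i=2: a_2=1, p_2 = 1*5 + 2 = 7, q_2 = 1*2 + 1 = 3.
  i=3: a_3=2, p_3 = 2*7 + 5 = 19, q_3 = 2*3 + 2 = 8.
  i=4: a_4=3, p_4 = 3*19 + 7 = 64, q_4 = 3*8 + 3 = 27.
  i=5: a_5=2, p_5 = 2*64 + 19 = 147, q_5 = 2*27 + 8 = 62.
q_5 = 62 > 34, so the last convergent with denominator <= 34 is p_4/q_4 = 64/27.
The closest fraction with denominator <= 34 is either p_4/q_4 or the intermediate fraction (k*p_4 + p_3)/(k*q_4 + q_3) with the largest k >= 1 whose denominator stays <= 34; these approach x as k grows, and every other convergent or intermediate fraction in range is farther away.
Largest k: floor((34 - q_3)/q_4) = floor((34 - 8)/27) = 0.
Since k = 0, no intermediate fraction beyond p_4/q_4 has denominator <= 34, so the convergent 64/27 is the closest (its error is |147*27 - 64*62|/(62*27) = 1/1674).

64/27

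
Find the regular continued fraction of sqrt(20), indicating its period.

[4; (2, 8)]

Write x_i = (sqrt(20) + m_i)/d_i with (m_0, d_0) = (0, 1). a_0 = floor(sqrt(20)) = 4, since 4^2 = 16 <= 20 < 25 = 5^2.
Iterate m_{i+1} = d_i*a_i - m_i, d_{i+1} = (20 - m_{i+1}^2)/d_i, a_{i+1} = floor((a_0 + m_{i+1})/d_{i+1}):
  m_1 = 1*4 - 0 = 4, d_1 = (20 - 4^2)/1 = 4/1 = 4, a_1 = floor((4 + 4)/4) = 2.
  m_2 = 4*2 - 4 = 4, d_2 = (20 - 4^2)/4 = 4/4 = 1, a_2 = floor((4 + 4)/1) = 8.
  m_3 = 1*8 - 4 = 4, d_3 = (20 - 4^2)/1 = 4/1 = 4: (m_3, d_3) = (m_1, d_1) = (4, 4), so from here the quotients repeat a_1, a_2; the period length is 2.
Hence the expansion of sqrt(20) is a_0 = 4 followed by the repeating block 2, 8 (period 2).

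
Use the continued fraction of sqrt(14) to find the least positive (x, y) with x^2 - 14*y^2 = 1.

(x, y) = (15, 4)

First expand sqrt(14) as a continued fraction. With x_i = (sqrt(14) + m_i)/d_i and (m_0, d_0) = (0, 1): a_0 = floor(sqrt(14)) = 3, since 3^2 = 9 <= 14 < 16 = 4^2.
Iterate m_{i+1} = d_i*a_i - m_i, d_{i+1} = (14 - m_{i+1}^2)/d_i, a_{i+1} = floor((a_0 + m_{i+1})/d_{i+1}):
  m_1 = 1*3 - 0 = 3, d_1 = (14 - 3^2)/1 = 5/1 = 5, a_1 = floor((3 + 3)/5) = 1.
  m_2 = 5*1 - 3 = 2, d_2 = (14 - 2^2)/5 = 10/5 = 2, a_2 = floor((3 + 2)/2) = 2.
  m_3 = 2*2 - 2 = 2, d_3 = (14 - 2^2)/2 = 10/2 = 5, a_3 = floor((3 + 2)/5) = 1.
  m_4 = 5*1 - 2 = 3, d_4 = (14 - 3^2)/5 = 5/5 = 1, a_4 = floor((3 + 3)/1) = 6.
  m_5 = 1*6 - 3 = 3, d_5 = (14 - 3^2)/1 = 5/1 = 5: (m_5, d_5) = (m_1, d_1) = (3, 5), so from here the quotients repeat a_1, ..., a_4; the period length is 4.
So sqrt(14) = [3; (1, 2, 1, 6)] with period length k = 4.
k is even, so the fundamental solution of x^2 - 14y^2 = 1 is (p_{k-1}, q_{k-1}) = (p_3, q_3); compute convergents through index 3.
Convergents (p_i = a_i*p_{i-1} + p_{i-2}, q_i = a_i*q_{i-1} + q_{i-2} with p_{-2}=0, p_{-1}=1, q_{-2}=1, q_{-1}=0):
  i=0: a_0=3, p_0 = 3*1 + 0 = 3, q_0 = 3*0 + 1 = 1.
  i=1: a_1=1, p_1 = 1*3 + 1 = 4, q_1 = 1*1 + 0 = 1.
  i=2: a_2=2, p_2 = 2*4 + 3 = 11, q_2 = 2*1 + 1 = 3.
  i=3: a_3=1, p_3 = 1*11 + 4 = 15, q_3 = 1*3 + 1 = 4.
Check: 15^2 - 14*4^2 = 225 - 224 = 1, so (x, y) = (15, 4) solves the equation, and by the theorem it is the least positive solution.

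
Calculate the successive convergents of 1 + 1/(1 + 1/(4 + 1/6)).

Using the convergent recurrence p_i = a_i*p_{i-1} + p_{i-2}, q_i = a_i*q_{i-1} + q_{i-2} with p_{-2}=0, p_{-1}=1, q_{-2}=1, q_{-1}=0:
  i=0: a_0=1, p_0 = 1*1 + 0 = 1, q_0 = 1*0 + 1 = 1.
  i=1: a_1=1, p_1 = 1*1 + 1 = 2, q_1 = 1*1 + 0 = 1.
  i=2: a_2=4, p_2 = 4*2 + 1 = 9, q_2 = 4*1 + 1 = 5.
  i=3: a_3=6, p_3 = 6*9 + 2 = 56, q_3 = 6*5 + 1 = 31.

1/1, 2/1, 9/5, 56/31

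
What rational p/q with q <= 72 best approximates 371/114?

Expand x = 371/114 as a continued fraction with the Euclidean algorithm:
  371 = 3*114 + 29, so a_0 = 3.
  114 = 3*29 + 27, so a_1 = 3.
  29 = 1*27 + 2, so a_2 = 1.
  27 = 13*2 + 1, so a_3 = 13.
  2 = 2*1 + 0, so a_4 = 2.
so x = [3; 3, 1, 13, 2].
Convergents (p_i = a_i*p_{i-1} + p_{i-2}, q_i = a_i*q_{i-1} + q_{i-2} with p_{-2}=0, p_{-1}=1, q_{-2}=1, q_{-1}=0), until the denominator exceeds 72:
  i=0: a_0=3, p_0 = 3*1 + 0 = 3, q_0 = 3*0 + 1 = 1.
  i=1: a_1=3, p_1 = 3*3 + 1 = 10, q_1 = 3*1 + 0 = 3.
  i=2: a_2=1, p_2 = 1*10 + 3 = 13, q_2 = 1*3 + 1 = 4.
  i=3: a_3=13, p_3 = 13*13 + 10 = 179, q_3 = 13*4 + 3 = 55.
  i=4: a_4=2, p_4 = 2*179 + 13 = 371, q_4 = 2*55 + 4 = 114.
q_4 = 114 > 72, so the last convergent with denominator <= 72 is p_3/q_3 = 179/55.
The closest fraction with denominator <= 72 is either p_3/q_3 or the intermediate fraction (k*p_3 + p_2)/(k*q_3 + q_2) with the largest k >= 1 whose denominator stays <= 72; these approach x as k grows, and every other convergent or intermediate fraction in range is farther away.
Largest k: floor((72 - q_2)/q_3) = floor((72 - 4)/55) = 1.
That gives (1*179 + 13)/(1*55 + 4) = 192/59.
Compare the errors: |x - 179/55| = |371*55 - 179*114|/(114*55) = 1/6270, and |x - 192/59| = |371*59 - 192*114|/(114*59) = 1/6726.
Cross-multiplying, 1*6270 = 6270 < 6726 = 1*6726, so 1/6726 is smaller: the intermediate fraction 192/59 is closer to x than 179/55.

192/59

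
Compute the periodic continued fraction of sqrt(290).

[17; (34)]

Write x_i = (sqrt(290) + m_i)/d_i with (m_0, d_0) = (0, 1). a_0 = floor(sqrt(290)) = 17, since 17^2 = 289 <= 290 < 324 = 18^2.
Iterate m_{i+1} = d_i*a_i - m_i, d_{i+1} = (290 - m_{i+1}^2)/d_i, a_{i+1} = floor((a_0 + m_{i+1})/d_{i+1}):
  m_1 = 1*17 - 0 = 17, d_1 = (290 - 17^2)/1 = 1/1 = 1, a_1 = floor((17 + 17)/1) = 34.
  m_2 = 1*34 - 17 = 17, d_2 = (290 - 17^2)/1 = 1/1 = 1: (m_2, d_2) = (m_1, d_1) = (17, 1), so from here the quotient a_1 repeats; the period length is 1.
Hence the expansion of sqrt(290) is a_0 = 17 followed by the repeating block 34 (period 1).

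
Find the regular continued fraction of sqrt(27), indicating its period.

Write x_i = (sqrt(27) + m_i)/d_i with (m_0, d_0) = (0, 1). a_0 = floor(sqrt(27)) = 5, since 5^2 = 25 <= 27 < 36 = 6^2.
Iterate m_{i+1} = d_i*a_i - m_i, d_{i+1} = (27 - m_{i+1}^2)/d_i, a_{i+1} = floor((a_0 + m_{i+1})/d_{i+1}):
  m_1 = 1*5 - 0 = 5, d_1 = (27 - 5^2)/1 = 2/1 = 2, a_1 = floor((5 + 5)/2) = 5.
  m_2 = 2*5 - 5 = 5, d_2 = (27 - 5^2)/2 = 2/2 = 1, a_2 = floor((5 + 5)/1) = 10.
  m_3 = 1*10 - 5 = 5, d_3 = (27 - 5^2)/1 = 2/1 = 2: (m_3, d_3) = (m_1, d_1) = (5, 2), so from here the quotients repeat a_1, a_2; the period length is 2.
Hence the expansion of sqrt(27) is a_0 = 5 followed by the repeating block 5, 10 (period 2).

[5; (5, 10)]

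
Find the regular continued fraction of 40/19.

Run the Euclidean algorithm on 40 and 19; the successive quotients are the partial quotients a_0, a_1, ... (each step inverts the fractional part left over by the previous one):
  40 = 2*19 + 2, so a_0 = 2.
  19 = 9*2 + 1, so a_1 = 9.
  2 = 2*1 + 0, so a_2 = 2.
The remainder reaches 0 after 3 divisions, so the expansion has 3 partial quotients, read off in order.

[2; 9, 2]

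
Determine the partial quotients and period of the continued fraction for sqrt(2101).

[45; (1, 5, 8, 5, 1, 90)]

Write x_i = (sqrt(2101) + m_i)/d_i with (m_0, d_0) = (0, 1). a_0 = floor(sqrt(2101)) = 45, since 45^2 = 2025 <= 2101 < 2116 = 46^2.
Iterate m_{i+1} = d_i*a_i - m_i, d_{i+1} = (2101 - m_{i+1}^2)/d_i, a_{i+1} = floor((a_0 + m_{i+1})/d_{i+1}):
  m_1 = 1*45 - 0 = 45, d_1 = (2101 - 45^2)/1 = 76/1 = 76, a_1 = floor((45 + 45)/76) = 1.
  m_2 = 76*1 - 45 = 31, d_2 = (2101 - 31^2)/76 = 1140/76 = 15, a_2 = floor((45 + 31)/15) = 5.
  m_3 = 15*5 - 31 = 44, d_3 = (2101 - 44^2)/15 = 165/15 = 11, a_3 = floor((45 + 44)/11) = 8.
  m_4 = 11*8 - 44 = 44, d_4 = (2101 - 44^2)/11 = 165/11 = 15, a_4 = floor((45 + 44)/15) = 5.
  m_5 = 15*5 - 44 = 31, d_5 = (2101 - 31^2)/15 = 1140/15 = 76, a_5 = floor((45 + 31)/76) = 1.
  m_6 = 76*1 - 31 = 45, d_6 = (2101 - 45^2)/76 = 76/76 = 1, a_6 = floor((45 + 45)/1) = 90.
  m_7 = 1*90 - 45 = 45, d_7 = (2101 - 45^2)/1 = 76/1 = 76: (m_7, d_7) = (m_1, d_1) = (45, 76), so from here the quotients repeat a_1, ..., a_6; the period length is 6.
Hence the expansion of sqrt(2101) is a_0 = 45 followed by the repeating block 1, 5, 8, 5, 1, 90 (period 6).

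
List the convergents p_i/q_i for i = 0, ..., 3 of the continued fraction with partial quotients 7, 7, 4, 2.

7/1, 50/7, 207/29, 464/65

Using the convergent recurrence p_i = a_i*p_{i-1} + p_{i-2}, q_i = a_i*q_{i-1} + q_{i-2} with p_{-2}=0, p_{-1}=1, q_{-2}=1, q_{-1}=0:
  i=0: a_0=7, p_0 = 7*1 + 0 = 7, q_0 = 7*0 + 1 = 1.
  i=1: a_1=7, p_1 = 7*7 + 1 = 50, q_1 = 7*1 + 0 = 7.
  i=2: a_2=4, p_2 = 4*50 + 7 = 207, q_2 = 4*7 + 1 = 29.
  i=3: a_3=2, p_3 = 2*207 + 50 = 464, q_3 = 2*29 + 7 = 65.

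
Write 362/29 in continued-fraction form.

Run the Euclidean algorithm on 362 and 29; the successive quotients are the partial quotients a_0, a_1, ... (each step inverts the fractional part left over by the previous one):
  362 = 12*29 + 14, so a_0 = 12.
  29 = 2*14 + 1, so a_1 = 2.
  14 = 14*1 + 0, so a_2 = 14.
The remainder reaches 0 after 3 divisions, so the expansion has 3 partial quotients, read off in order.

[12; 2, 14]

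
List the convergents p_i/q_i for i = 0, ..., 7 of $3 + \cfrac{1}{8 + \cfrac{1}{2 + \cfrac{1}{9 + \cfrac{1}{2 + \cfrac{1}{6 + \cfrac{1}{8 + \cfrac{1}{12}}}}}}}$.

3/1, 25/8, 53/17, 502/161, 1057/339, 6844/2195, 55809/17899, 676552/216983

Using the convergent recurrence p_i = a_i*p_{i-1} + p_{i-2}, q_i = a_i*q_{i-1} + q_{i-2} with p_{-2}=0, p_{-1}=1, q_{-2}=1, q_{-1}=0:
  i=0: a_0=3, p_0 = 3*1 + 0 = 3, q_0 = 3*0 + 1 = 1.
  i=1: a_1=8, p_1 = 8*3 + 1 = 25, q_1 = 8*1 + 0 = 8.
  i=2: a_2=2, p_2 = 2*25 + 3 = 53, q_2 = 2*8 + 1 = 17.
  i=3: a_3=9, p_3 = 9*53 + 25 = 502, q_3 = 9*17 + 8 = 161.
  i=4: a_4=2, p_4 = 2*502 + 53 = 1057, q_4 = 2*161 + 17 = 339.
  i=5: a_5=6, p_5 = 6*1057 + 502 = 6844, q_5 = 6*339 + 161 = 2195.
  i=6: a_6=8, p_6 = 8*6844 + 1057 = 55809, q_6 = 8*2195 + 339 = 17899.
  i=7: a_7=12, p_7 = 12*55809 + 6844 = 676552, q_7 = 12*17899 + 2195 = 216983.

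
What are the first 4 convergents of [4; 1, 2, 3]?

4/1, 5/1, 14/3, 47/10

Using the convergent recurrence p_i = a_i*p_{i-1} + p_{i-2}, q_i = a_i*q_{i-1} + q_{i-2} with p_{-2}=0, p_{-1}=1, q_{-2}=1, q_{-1}=0:
  i=0: a_0=4, p_0 = 4*1 + 0 = 4, q_0 = 4*0 + 1 = 1.
  i=1: a_1=1, p_1 = 1*4 + 1 = 5, q_1 = 1*1 + 0 = 1.
  i=2: a_2=2, p_2 = 2*5 + 4 = 14, q_2 = 2*1 + 1 = 3.
  i=3: a_3=3, p_3 = 3*14 + 5 = 47, q_3 = 3*3 + 1 = 10.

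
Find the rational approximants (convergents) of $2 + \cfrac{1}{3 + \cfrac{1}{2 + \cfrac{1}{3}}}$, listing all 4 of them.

Using the convergent recurrence p_i = a_i*p_{i-1} + p_{i-2}, q_i = a_i*q_{i-1} + q_{i-2} with p_{-2}=0, p_{-1}=1, q_{-2}=1, q_{-1}=0:
  i=0: a_0=2, p_0 = 2*1 + 0 = 2, q_0 = 2*0 + 1 = 1.
  i=1: a_1=3, p_1 = 3*2 + 1 = 7, q_1 = 3*1 + 0 = 3.
  i=2: a_2=2, p_2 = 2*7 + 2 = 16, q_2 = 2*3 + 1 = 7.
  i=3: a_3=3, p_3 = 3*16 + 7 = 55, q_3 = 3*7 + 3 = 24.

2/1, 7/3, 16/7, 55/24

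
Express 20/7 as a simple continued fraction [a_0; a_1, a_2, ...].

[2; 1, 6]

Run the Euclidean algorithm on 20 and 7; the successive quotients are the partial quotients a_0, a_1, ... (each step inverts the fractional part left over by the previous one):
  20 = 2*7 + 6, so a_0 = 2.
  7 = 1*6 + 1, so a_1 = 1.
  6 = 6*1 + 0, so a_2 = 6.
The remainder reaches 0 after 3 divisions, so the expansion has 3 partial quotients, read off in order.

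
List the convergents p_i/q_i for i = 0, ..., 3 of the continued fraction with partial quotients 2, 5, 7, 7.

2/1, 11/5, 79/36, 564/257

Using the convergent recurrence p_i = a_i*p_{i-1} + p_{i-2}, q_i = a_i*q_{i-1} + q_{i-2} with p_{-2}=0, p_{-1}=1, q_{-2}=1, q_{-1}=0:
  i=0: a_0=2, p_0 = 2*1 + 0 = 2, q_0 = 2*0 + 1 = 1.
  i=1: a_1=5, p_1 = 5*2 + 1 = 11, q_1 = 5*1 + 0 = 5.
  i=2: a_2=7, p_2 = 7*11 + 2 = 79, q_2 = 7*5 + 1 = 36.
  i=3: a_3=7, p_3 = 7*79 + 11 = 564, q_3 = 7*36 + 5 = 257.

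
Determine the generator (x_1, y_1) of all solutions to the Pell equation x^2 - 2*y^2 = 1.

First expand sqrt(2) as a continued fraction. With x_i = (sqrt(2) + m_i)/d_i and (m_0, d_0) = (0, 1): a_0 = floor(sqrt(2)) = 1, since 1^2 = 1 <= 2 < 4 = 2^2.
Iterate m_{i+1} = d_i*a_i - m_i, d_{i+1} = (2 - m_{i+1}^2)/d_i, a_{i+1} = floor((a_0 + m_{i+1})/d_{i+1}):
  m_1 = 1*1 - 0 = 1, d_1 = (2 - 1^2)/1 = 1/1 = 1, a_1 = floor((1 + 1)/1) = 2.
  m_2 = 1*2 - 1 = 1, d_2 = (2 - 1^2)/1 = 1/1 = 1: (m_2, d_2) = (m_1, d_1) = (1, 1), so from here the quotient a_1 repeats; the period length is 1.
So sqrt(2) = [1; (2)] with period length k = 1.
k is odd, so (p_{k-1}, q_{k-1}) only solves x^2 - 2y^2 = -1 and the fundamental solution of x^2 - 2y^2 = 1 is (p_{2k-1}, q_{2k-1}) = (p_1, q_1); compute convergents through index 1, running through the period twice.
Convergents (p_i = a_i*p_{i-1} + p_{i-2}, q_i = a_i*q_{i-1} + q_{i-2} with p_{-2}=0, p_{-1}=1, q_{-2}=1, q_{-1}=0):
  i=0: a_0=1, p_0 = 1*1 + 0 = 1, q_0 = 1*0 + 1 = 1.
  i=1: a_1=2, p_1 = 2*1 + 1 = 3, q_1 = 2*1 + 0 = 2.
Indeed p_0^2 - 2*q_0^2 = 1 - 2 = -1, not +1.
Check: 3^2 - 2*2^2 = 9 - 8 = 1, so (x, y) = (3, 2) solves the equation, and by the theorem it is the least positive solution.

(x, y) = (3, 2)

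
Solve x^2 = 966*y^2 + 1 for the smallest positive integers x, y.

First expand sqrt(966) as a continued fraction. With x_i = (sqrt(966) + m_i)/d_i and (m_0, d_0) = (0, 1): a_0 = floor(sqrt(966)) = 31, since 31^2 = 961 <= 966 < 1024 = 32^2.
Iterate m_{i+1} = d_i*a_i - m_i, d_{i+1} = (966 - m_{i+1}^2)/d_i, a_{i+1} = floor((a_0 + m_{i+1})/d_{i+1}):
  m_1 = 1*31 - 0 = 31, d_1 = (966 - 31^2)/1 = 5/1 = 5, a_1 = floor((31 + 31)/5) = 12.
  m_2 = 5*12 - 31 = 29, d_2 = (966 - 29^2)/5 = 125/5 = 25, a_2 = floor((31 + 29)/25) = 2.
  m_3 = 25*2 - 29 = 21, d_3 = (966 - 21^2)/25 = 525/25 = 21, a_3 = floor((31 + 21)/21) = 2.
  m_4 = 21*2 - 21 = 21, d_4 = (966 - 21^2)/21 = 525/21 = 25, a_4 = floor((31 + 21)/25) = 2.
  m_5 = 25*2 - 21 = 29, d_5 = (966 - 29^2)/25 = 125/25 = 5, a_5 = floor((31 + 29)/5) = 12.
  m_6 = 5*12 - 29 = 31, d_6 = (966 - 31^2)/5 = 5/5 = 1, a_6 = floor((31 + 31)/1) = 62.
  m_7 = 1*62 - 31 = 31, d_7 = (966 - 31^2)/1 = 5/1 = 5: (m_7, d_7) = (m_1, d_1) = (31, 5), so from here the quotients repeat a_1, ..., a_6; the period length is 6.
So sqrt(966) = [31; (12, 2, 2, 2, 12, 62)] with period length k = 6.
k is even, so the fundamental solution of x^2 - 966y^2 = 1 is (p_{k-1}, q_{k-1}) = (p_5, q_5); compute convergents through index 5.
Convergents (p_i = a_i*p_{i-1} + p_{i-2}, q_i = a_i*q_{i-1} + q_{i-2} with p_{-2}=0, p_{-1}=1, q_{-2}=1, q_{-1}=0):
  i=0: a_0=31, p_0 = 31*1 + 0 = 31, q_0 = 31*0 + 1 = 1.
  i=1: a_1=12, p_1 = 12*31 + 1 = 373, q_1 = 12*1 + 0 = 12.
  i=2: a_2=2, p_2 = 2*373 + 31 = 777, q_2 = 2*12 + 1 = 25.
  i=3: a_3=2, p_3 = 2*777 + 373 = 1927, q_3 = 2*25 + 12 = 62.
  i=4: a_4=2, p_4 = 2*1927 + 777 = 4631, q_4 = 2*62 + 25 = 149.
  i=5: a_5=12, p_5 = 12*4631 + 1927 = 57499, q_5 = 12*149 + 62 = 1850.
Check: 57499^2 - 966*1850^2 = 3306135001 - 3306135000 = 1, so (x, y) = (57499, 1850) solves the equation, and by the theorem it is the least positive solution.

(x, y) = (57499, 1850)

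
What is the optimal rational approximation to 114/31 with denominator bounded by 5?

Expand x = 114/31 as a continued fraction with the Euclidean algorithm:
  114 = 3*31 + 21, so a_0 = 3.
  31 = 1*21 + 10, so a_1 = 1.
  21 = 2*10 + 1, so a_2 = 2.
  10 = 10*1 + 0, so a_3 = 10.
so x = [3; 1, 2, 10].
Convergents (p_i = a_i*p_{i-1} + p_{i-2}, q_i = a_i*q_{i-1} + q_{i-2} with p_{-2}=0, p_{-1}=1, q_{-2}=1, q_{-1}=0), until the denominator exceeds 5:
  i=0: a_0=3, p_0 = 3*1 + 0 = 3, q_0 = 3*0 + 1 = 1.
  i=1: a_1=1, p_1 = 1*3 + 1 = 4, q_1 = 1*1 + 0 = 1.
  i=2: a_2=2, p_2 = 2*4 + 3 = 11, q_2 = 2*1 + 1 = 3.
  i=3: a_3=10, p_3 = 10*11 + 4 = 114, q_3 = 10*3 + 1 = 31.
q_3 = 31 > 5, so the last convergent with denominator <= 5 is p_2/q_2 = 11/3.
The closest fraction with denominator <= 5 is either p_2/q_2 or the intermediate fraction (k*p_2 + p_1)/(k*q_2 + q_1) with the largest k >= 1 whose denominator stays <= 5; these approach x as k grows, and every other convergent or intermediate fraction in range is farther away.
Largest k: floor((5 - q_1)/q_2) = floor((5 - 1)/3) = 1.
That gives (1*11 + 4)/(1*3 + 1) = 15/4.
Compare the errors: |x - 11/3| = |114*3 - 11*31|/(31*3) = 1/93, and |x - 15/4| = |114*4 - 15*31|/(31*4) = 9/124.
Cross-multiplying, 1*124 = 124 < 837 = 9*93, so 1/93 is smaller: the convergent 11/3 is closer to x than 15/4.

11/3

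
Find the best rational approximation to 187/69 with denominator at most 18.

19/7

Expand x = 187/69 as a continued fraction with the Euclidean algorithm:
  187 = 2*69 + 49, so a_0 = 2.
  69 = 1*49 + 20, so a_1 = 1.
  49 = 2*20 + 9, so a_2 = 2.
  20 = 2*9 + 2, so a_3 = 2.
  9 = 4*2 + 1, so a_4 = 4.
  2 = 2*1 + 0, so a_5 = 2.
so x = [2; 1, 2, 2, 4, 2].
Convergents (p_i = a_i*p_{i-1} + p_{i-2}, q_i = a_i*q_{i-1} + q_{i-2} with p_{-2}=0, p_{-1}=1, q_{-2}=1, q_{-1}=0), until the denominator exceeds 18:
  i=0: a_0=2, p_0 = 2*1 + 0 = 2, q_0 = 2*0 + 1 = 1.
  i=1: a_1=1, p_1 = 1*2 + 1 = 3, q_1 = 1*1 + 0 = 1.
  i=2: a_2=2, p_2 = 2*3 + 2 = 8, q_2 = 2*1 + 1 = 3.
  i=3: a_3=2, p_3 = 2*8 + 3 = 19, q_3 = 2*3 + 1 = 7.
  i=4: a_4=4, p_4 = 4*19 + 8 = 84, q_4 = 4*7 + 3 = 31.
q_4 = 31 > 18, so the last convergent with denominator <= 18 is p_3/q_3 = 19/7.
The closest fraction with denominator <= 18 is either p_3/q_3 or the intermediate fraction (k*p_3 + p_2)/(k*q_3 + q_2) with the largest k >= 1 whose denominator stays <= 18; these approach x as k grows, and every other convergent or intermediate fraction in range is farther away.
Largest k: floor((18 - q_2)/q_3) = floor((18 - 3)/7) = 2.
That gives (2*19 + 8)/(2*7 + 3) = 46/17.
Compare the errors: |x - 19/7| = |187*7 - 19*69|/(69*7) = 2/483, and |x - 46/17| = |187*17 - 46*69|/(69*17) = 5/1173.
Cross-multiplying, 2*1173 = 2346 < 2415 = 5*483, so 2/483 is smaller: the convergent 19/7 is closer to x than 46/17.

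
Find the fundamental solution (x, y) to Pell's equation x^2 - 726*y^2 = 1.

First expand sqrt(726) as a continued fraction. With x_i = (sqrt(726) + m_i)/d_i and (m_0, d_0) = (0, 1): a_0 = floor(sqrt(726)) = 26, since 26^2 = 676 <= 726 < 729 = 27^2.
Iterate m_{i+1} = d_i*a_i - m_i, d_{i+1} = (726 - m_{i+1}^2)/d_i, a_{i+1} = floor((a_0 + m_{i+1})/d_{i+1}):
  m_1 = 1*26 - 0 = 26, d_1 = (726 - 26^2)/1 = 50/1 = 50, a_1 = floor((26 + 26)/50) = 1.
  m_2 = 50*1 - 26 = 24, d_2 = (726 - 24^2)/50 = 150/50 = 3, a_2 = floor((26 + 24)/3) = 16.
  m_3 = 3*16 - 24 = 24, d_3 = (726 - 24^2)/3 = 150/3 = 50, a_3 = floor((26 + 24)/50) = 1.
  m_4 = 50*1 - 24 = 26, d_4 = (726 - 26^2)/50 = 50/50 = 1, a_4 = floor((26 + 26)/1) = 52.
  m_5 = 1*52 - 26 = 26, d_5 = (726 - 26^2)/1 = 50/1 = 50: (m_5, d_5) = (m_1, d_1) = (26, 50), so from here the quotients repeat a_1, ..., a_4; the period length is 4.
So sqrt(726) = [26; (1, 16, 1, 52)] with period length k = 4.
k is even, so the fundamental solution of x^2 - 726y^2 = 1 is (p_{k-1}, q_{k-1}) = (p_3, q_3); compute convergents through index 3.
Convergents (p_i = a_i*p_{i-1} + p_{i-2}, q_i = a_i*q_{i-1} + q_{i-2} with p_{-2}=0, p_{-1}=1, q_{-2}=1, q_{-1}=0):
  i=0: a_0=26, p_0 = 26*1 + 0 = 26, q_0 = 26*0 + 1 = 1.
  i=1: a_1=1, p_1 = 1*26 + 1 = 27, q_1 = 1*1 + 0 = 1.
  i=2: a_2=16, p_2 = 16*27 + 26 = 458, q_2 = 16*1 + 1 = 17.
  i=3: a_3=1, p_3 = 1*458 + 27 = 485, q_3 = 1*17 + 1 = 18.
Check: 485^2 - 726*18^2 = 235225 - 235224 = 1, so (x, y) = (485, 18) solves the equation, and by the theorem it is the least positive solution.

(x, y) = (485, 18)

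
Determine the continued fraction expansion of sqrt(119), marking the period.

Write x_i = (sqrt(119) + m_i)/d_i with (m_0, d_0) = (0, 1). a_0 = floor(sqrt(119)) = 10, since 10^2 = 100 <= 119 < 121 = 11^2.
Iterate m_{i+1} = d_i*a_i - m_i, d_{i+1} = (119 - m_{i+1}^2)/d_i, a_{i+1} = floor((a_0 + m_{i+1})/d_{i+1}):
  m_1 = 1*10 - 0 = 10, d_1 = (119 - 10^2)/1 = 19/1 = 19, a_1 = floor((10 + 10)/19) = 1.
  m_2 = 19*1 - 10 = 9, d_2 = (119 - 9^2)/19 = 38/19 = 2, a_2 = floor((10 + 9)/2) = 9.
  m_3 = 2*9 - 9 = 9, d_3 = (119 - 9^2)/2 = 38/2 = 19, a_3 = floor((10 + 9)/19) = 1.
  m_4 = 19*1 - 9 = 10, d_4 = (119 - 10^2)/19 = 19/19 = 1, a_4 = floor((10 + 10)/1) = 20.
  m_5 = 1*20 - 10 = 10, d_5 = (119 - 10^2)/1 = 19/1 = 19: (m_5, d_5) = (m_1, d_1) = (10, 19), so from here the quotients repeat a_1, ..., a_4; the period length is 4.
Hence the expansion of sqrt(119) is a_0 = 10 followed by the repeating block 1, 9, 1, 20 (period 4).

[10; (1, 9, 1, 20)]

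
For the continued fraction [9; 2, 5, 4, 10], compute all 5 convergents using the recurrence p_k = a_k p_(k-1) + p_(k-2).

9/1, 19/2, 104/11, 435/46, 4454/471

Using the convergent recurrence p_i = a_i*p_{i-1} + p_{i-2}, q_i = a_i*q_{i-1} + q_{i-2} with p_{-2}=0, p_{-1}=1, q_{-2}=1, q_{-1}=0:
  i=0: a_0=9, p_0 = 9*1 + 0 = 9, q_0 = 9*0 + 1 = 1.
  i=1: a_1=2, p_1 = 2*9 + 1 = 19, q_1 = 2*1 + 0 = 2.
  i=2: a_2=5, p_2 = 5*19 + 9 = 104, q_2 = 5*2 + 1 = 11.
  i=3: a_3=4, p_3 = 4*104 + 19 = 435, q_3 = 4*11 + 2 = 46.
  i=4: a_4=10, p_4 = 10*435 + 104 = 4454, q_4 = 10*46 + 11 = 471.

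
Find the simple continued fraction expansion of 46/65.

Run the Euclidean algorithm on 46 and 65; the successive quotients are the partial quotients a_0, a_1, ... (each step inverts the fractional part left over by the previous one):
  46 = 0*65 + 46, so a_0 = 0.
  65 = 1*46 + 19, so a_1 = 1.
  46 = 2*19 + 8, so a_2 = 2.
  19 = 2*8 + 3, so a_3 = 2.
  8 = 2*3 + 2, so a_4 = 2.
  3 = 1*2 + 1, so a_5 = 1.
  2 = 2*1 + 0, so a_6 = 2.
The remainder reaches 0 after 7 divisions, so the expansion has 7 partial quotients, read off in order.

[0; 1, 2, 2, 2, 1, 2]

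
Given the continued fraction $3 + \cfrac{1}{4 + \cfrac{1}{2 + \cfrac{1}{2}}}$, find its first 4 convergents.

3/1, 13/4, 29/9, 71/22

Using the convergent recurrence p_i = a_i*p_{i-1} + p_{i-2}, q_i = a_i*q_{i-1} + q_{i-2} with p_{-2}=0, p_{-1}=1, q_{-2}=1, q_{-1}=0:
  i=0: a_0=3, p_0 = 3*1 + 0 = 3, q_0 = 3*0 + 1 = 1.
  i=1: a_1=4, p_1 = 4*3 + 1 = 13, q_1 = 4*1 + 0 = 4.
  i=2: a_2=2, p_2 = 2*13 + 3 = 29, q_2 = 2*4 + 1 = 9.
  i=3: a_3=2, p_3 = 2*29 + 13 = 71, q_3 = 2*9 + 4 = 22.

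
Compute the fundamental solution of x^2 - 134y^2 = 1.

First expand sqrt(134) as a continued fraction. With x_i = (sqrt(134) + m_i)/d_i and (m_0, d_0) = (0, 1): a_0 = floor(sqrt(134)) = 11, since 11^2 = 121 <= 134 < 144 = 12^2.
Iterate m_{i+1} = d_i*a_i - m_i, d_{i+1} = (134 - m_{i+1}^2)/d_i, a_{i+1} = floor((a_0 + m_{i+1})/d_{i+1}):
  m_1 = 1*11 - 0 = 11, d_1 = (134 - 11^2)/1 = 13/1 = 13, a_1 = floor((11 + 11)/13) = 1.
  m_2 = 13*1 - 11 = 2, d_2 = (134 - 2^2)/13 = 130/13 = 10, a_2 = floor((11 + 2)/10) = 1.
  m_3 = 10*1 - 2 = 8, d_3 = (134 - 8^2)/10 = 70/10 = 7, a_3 = floor((11 + 8)/7) = 2.
  m_4 = 7*2 - 8 = 6, d_4 = (134 - 6^2)/7 = 98/7 = 14, a_4 = floor((11 + 6)/14) = 1.
  m_5 = 14*1 - 6 = 8, d_5 = (134 - 8^2)/14 = 70/14 = 5, a_5 = floor((11 + 8)/5) = 3.
  m_6 = 5*3 - 8 = 7, d_6 = (134 - 7^2)/5 = 85/5 = 17, a_6 = floor((11 + 7)/17) = 1.
  m_7 = 17*1 - 7 = 10, d_7 = (134 - 10^2)/17 = 34/17 = 2, a_7 = floor((11 + 10)/2) = 10.
  m_8 = 2*10 - 10 = 10, d_8 = (134 - 10^2)/2 = 34/2 = 17, a_8 = floor((11 + 10)/17) = 1.
  m_9 = 17*1 - 10 = 7, d_9 = (134 - 7^2)/17 = 85/17 = 5, a_9 = floor((11 + 7)/5) = 3.
  m_10 = 5*3 - 7 = 8, d_10 = (134 - 8^2)/5 = 70/5 = 14, a_10 = floor((11 + 8)/14) = 1.
  m_11 = 14*1 - 8 = 6, d_11 = (134 - 6^2)/14 = 98/14 = 7, a_11 = floor((11 + 6)/7) = 2.
  m_12 = 7*2 - 6 = 8, d_12 = (134 - 8^2)/7 = 70/7 = 10, a_12 = floor((11 + 8)/10) = 1.
  m_13 = 10*1 - 8 = 2, d_13 = (134 - 2^2)/10 = 130/10 = 13, a_13 = floor((11 + 2)/13) = 1.
  m_14 = 13*1 - 2 = 11, d_14 = (134 - 11^2)/13 = 13/13 = 1, a_14 = floor((11 + 11)/1) = 22.
  m_15 = 1*22 - 11 = 11, d_15 = (134 - 11^2)/1 = 13/1 = 13: (m_15, d_15) = (m_1, d_1) = (11, 13), so from here the quotients repeat a_1, ..., a_14; the period length is 14.
So sqrt(134) = [11; (1, 1, 2, 1, 3, 1, 10, 1, 3, 1, 2, 1, 1, 22)] with period length k = 14.
k is even, so the fundamental solution of x^2 - 134y^2 = 1 is (p_{k-1}, q_{k-1}) = (p_13, q_13); compute convergents through index 13.
Convergents (p_i = a_i*p_{i-1} + p_{i-2}, q_i = a_i*q_{i-1} + q_{i-2} with p_{-2}=0, p_{-1}=1, q_{-2}=1, q_{-1}=0):
  i=0: a_0=11, p_0 = 11*1 + 0 = 11, q_0 = 11*0 + 1 = 1.
  i=1: a_1=1, p_1 = 1*11 + 1 = 12, q_1 = 1*1 + 0 = 1.
  i=2: a_2=1, p_2 = 1*12 + 11 = 23, q_2 = 1*1 + 1 = 2.
  i=3: a_3=2, p_3 = 2*23 + 12 = 58, q_3 = 2*2 + 1 = 5.
  i=4: a_4=1, p_4 = 1*58 + 23 = 81, q_4 = 1*5 + 2 = 7.
  i=5: a_5=3, p_5 = 3*81 + 58 = 301, q_5 = 3*7 + 5 = 26.
  i=6: a_6=1, p_6 = 1*301 + 81 = 382, q_6 = 1*26 + 7 = 33.
  i=7: a_7=10, p_7 = 10*382 + 301 = 4121, q_7 = 10*33 + 26 = 356.
  i=8: a_8=1, p_8 = 1*4121 + 382 = 4503, q_8 = 1*356 + 33 = 389.
  i=9: a_9=3, p_9 = 3*4503 + 4121 = 17630, q_9 = 3*389 + 356 = 1523.
  i=10: a_10=1, p_10 = 1*17630 + 4503 = 22133, q_10 = 1*1523 + 389 = 1912.
  i=11: a_11=2, p_11 = 2*22133 + 17630 = 61896, q_11 = 2*1912 + 1523 = 5347.
  i=12: a_12=1, p_12 = 1*61896 + 22133 = 84029, q_12 = 1*5347 + 1912 = 7259.
  i=13: a_13=1, p_13 = 1*84029 + 61896 = 145925, q_13 = 1*7259 + 5347 = 12606.
Check: 145925^2 - 134*12606^2 = 21294105625 - 21294105624 = 1, so (x, y) = (145925, 12606) solves the equation, and by the theorem it is the least positive solution.

(x, y) = (145925, 12606)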